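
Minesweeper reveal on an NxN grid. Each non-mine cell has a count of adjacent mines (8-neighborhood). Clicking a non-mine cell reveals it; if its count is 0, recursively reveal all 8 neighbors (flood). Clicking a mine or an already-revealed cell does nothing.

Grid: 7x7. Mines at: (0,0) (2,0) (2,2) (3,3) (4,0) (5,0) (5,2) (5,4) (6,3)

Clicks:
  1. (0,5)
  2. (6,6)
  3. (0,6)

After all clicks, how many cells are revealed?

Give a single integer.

Answer: 26

Derivation:
Click 1 (0,5) count=0: revealed 26 new [(0,1) (0,2) (0,3) (0,4) (0,5) (0,6) (1,1) (1,2) (1,3) (1,4) (1,5) (1,6) (2,3) (2,4) (2,5) (2,6) (3,4) (3,5) (3,6) (4,4) (4,5) (4,6) (5,5) (5,6) (6,5) (6,6)] -> total=26
Click 2 (6,6) count=0: revealed 0 new [(none)] -> total=26
Click 3 (0,6) count=0: revealed 0 new [(none)] -> total=26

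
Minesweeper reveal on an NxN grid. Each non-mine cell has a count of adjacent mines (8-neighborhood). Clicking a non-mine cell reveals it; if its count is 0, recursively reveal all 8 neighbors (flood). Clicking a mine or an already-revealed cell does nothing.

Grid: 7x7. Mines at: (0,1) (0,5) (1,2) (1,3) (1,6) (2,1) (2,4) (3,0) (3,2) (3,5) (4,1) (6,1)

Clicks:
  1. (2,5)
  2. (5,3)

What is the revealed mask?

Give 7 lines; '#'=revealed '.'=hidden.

Click 1 (2,5) count=3: revealed 1 new [(2,5)] -> total=1
Click 2 (5,3) count=0: revealed 15 new [(4,2) (4,3) (4,4) (4,5) (4,6) (5,2) (5,3) (5,4) (5,5) (5,6) (6,2) (6,3) (6,4) (6,5) (6,6)] -> total=16

Answer: .......
.......
.....#.
.......
..#####
..#####
..#####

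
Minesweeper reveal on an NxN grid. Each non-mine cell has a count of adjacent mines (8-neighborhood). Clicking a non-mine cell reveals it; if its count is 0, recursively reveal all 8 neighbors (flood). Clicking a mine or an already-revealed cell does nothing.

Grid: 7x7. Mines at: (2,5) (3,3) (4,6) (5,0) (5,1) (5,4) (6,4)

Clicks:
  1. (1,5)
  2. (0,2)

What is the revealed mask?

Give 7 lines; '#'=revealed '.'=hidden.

Click 1 (1,5) count=1: revealed 1 new [(1,5)] -> total=1
Click 2 (0,2) count=0: revealed 24 new [(0,0) (0,1) (0,2) (0,3) (0,4) (0,5) (0,6) (1,0) (1,1) (1,2) (1,3) (1,4) (1,6) (2,0) (2,1) (2,2) (2,3) (2,4) (3,0) (3,1) (3,2) (4,0) (4,1) (4,2)] -> total=25

Answer: #######
#######
#####..
###....
###....
.......
.......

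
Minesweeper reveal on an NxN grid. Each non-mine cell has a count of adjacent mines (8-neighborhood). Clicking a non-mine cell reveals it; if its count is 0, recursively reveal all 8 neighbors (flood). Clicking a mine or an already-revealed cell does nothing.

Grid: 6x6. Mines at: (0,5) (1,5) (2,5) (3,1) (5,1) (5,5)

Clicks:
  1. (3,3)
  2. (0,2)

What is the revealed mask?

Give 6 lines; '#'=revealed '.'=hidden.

Answer: #####.
#####.
#####.
..###.
..###.
..###.

Derivation:
Click 1 (3,3) count=0: revealed 24 new [(0,0) (0,1) (0,2) (0,3) (0,4) (1,0) (1,1) (1,2) (1,3) (1,4) (2,0) (2,1) (2,2) (2,3) (2,4) (3,2) (3,3) (3,4) (4,2) (4,3) (4,4) (5,2) (5,3) (5,4)] -> total=24
Click 2 (0,2) count=0: revealed 0 new [(none)] -> total=24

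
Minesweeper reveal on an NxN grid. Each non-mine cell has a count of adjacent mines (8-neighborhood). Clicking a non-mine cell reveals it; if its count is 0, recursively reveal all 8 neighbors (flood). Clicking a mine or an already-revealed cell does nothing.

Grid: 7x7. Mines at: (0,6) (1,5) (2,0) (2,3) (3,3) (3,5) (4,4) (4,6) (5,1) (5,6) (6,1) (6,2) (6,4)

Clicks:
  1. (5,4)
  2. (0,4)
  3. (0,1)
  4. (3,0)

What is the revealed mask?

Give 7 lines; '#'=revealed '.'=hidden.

Click 1 (5,4) count=2: revealed 1 new [(5,4)] -> total=1
Click 2 (0,4) count=1: revealed 1 new [(0,4)] -> total=2
Click 3 (0,1) count=0: revealed 9 new [(0,0) (0,1) (0,2) (0,3) (1,0) (1,1) (1,2) (1,3) (1,4)] -> total=11
Click 4 (3,0) count=1: revealed 1 new [(3,0)] -> total=12

Answer: #####..
#####..
.......
#......
.......
....#..
.......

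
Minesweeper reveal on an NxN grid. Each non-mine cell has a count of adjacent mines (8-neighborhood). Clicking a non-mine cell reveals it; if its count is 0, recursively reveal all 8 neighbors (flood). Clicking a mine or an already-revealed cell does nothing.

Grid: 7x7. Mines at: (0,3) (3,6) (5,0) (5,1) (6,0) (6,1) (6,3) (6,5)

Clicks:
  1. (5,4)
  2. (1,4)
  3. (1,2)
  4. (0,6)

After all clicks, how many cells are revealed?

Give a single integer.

Answer: 36

Derivation:
Click 1 (5,4) count=2: revealed 1 new [(5,4)] -> total=1
Click 2 (1,4) count=1: revealed 1 new [(1,4)] -> total=2
Click 3 (1,2) count=1: revealed 1 new [(1,2)] -> total=3
Click 4 (0,6) count=0: revealed 33 new [(0,0) (0,1) (0,2) (0,4) (0,5) (0,6) (1,0) (1,1) (1,3) (1,5) (1,6) (2,0) (2,1) (2,2) (2,3) (2,4) (2,5) (2,6) (3,0) (3,1) (3,2) (3,3) (3,4) (3,5) (4,0) (4,1) (4,2) (4,3) (4,4) (4,5) (5,2) (5,3) (5,5)] -> total=36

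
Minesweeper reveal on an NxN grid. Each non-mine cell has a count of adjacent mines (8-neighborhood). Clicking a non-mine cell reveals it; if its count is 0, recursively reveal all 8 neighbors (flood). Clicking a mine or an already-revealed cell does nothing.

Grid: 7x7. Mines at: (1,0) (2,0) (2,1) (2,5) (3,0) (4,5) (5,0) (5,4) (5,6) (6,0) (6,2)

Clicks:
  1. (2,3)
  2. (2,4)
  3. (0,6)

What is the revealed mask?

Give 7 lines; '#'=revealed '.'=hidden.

Answer: .######
.######
..###..
.####..
.####..
.###...
.......

Derivation:
Click 1 (2,3) count=0: revealed 26 new [(0,1) (0,2) (0,3) (0,4) (0,5) (0,6) (1,1) (1,2) (1,3) (1,4) (1,5) (1,6) (2,2) (2,3) (2,4) (3,1) (3,2) (3,3) (3,4) (4,1) (4,2) (4,3) (4,4) (5,1) (5,2) (5,3)] -> total=26
Click 2 (2,4) count=1: revealed 0 new [(none)] -> total=26
Click 3 (0,6) count=0: revealed 0 new [(none)] -> total=26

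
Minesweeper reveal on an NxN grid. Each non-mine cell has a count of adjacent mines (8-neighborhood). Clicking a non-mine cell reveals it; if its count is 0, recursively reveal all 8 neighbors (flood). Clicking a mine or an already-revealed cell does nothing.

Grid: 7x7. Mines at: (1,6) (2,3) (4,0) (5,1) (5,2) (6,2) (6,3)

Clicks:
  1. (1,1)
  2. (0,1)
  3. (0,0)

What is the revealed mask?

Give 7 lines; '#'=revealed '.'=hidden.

Answer: ######.
######.
###....
###....
.......
.......
.......

Derivation:
Click 1 (1,1) count=0: revealed 18 new [(0,0) (0,1) (0,2) (0,3) (0,4) (0,5) (1,0) (1,1) (1,2) (1,3) (1,4) (1,5) (2,0) (2,1) (2,2) (3,0) (3,1) (3,2)] -> total=18
Click 2 (0,1) count=0: revealed 0 new [(none)] -> total=18
Click 3 (0,0) count=0: revealed 0 new [(none)] -> total=18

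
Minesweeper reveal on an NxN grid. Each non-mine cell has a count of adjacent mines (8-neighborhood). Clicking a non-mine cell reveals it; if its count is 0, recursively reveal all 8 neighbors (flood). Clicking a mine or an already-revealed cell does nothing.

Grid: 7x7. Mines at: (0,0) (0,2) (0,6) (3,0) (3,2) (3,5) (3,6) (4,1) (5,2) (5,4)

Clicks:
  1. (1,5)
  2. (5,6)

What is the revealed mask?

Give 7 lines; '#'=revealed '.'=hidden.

Answer: .......
.....#.
.......
.......
.....##
.....##
.....##

Derivation:
Click 1 (1,5) count=1: revealed 1 new [(1,5)] -> total=1
Click 2 (5,6) count=0: revealed 6 new [(4,5) (4,6) (5,5) (5,6) (6,5) (6,6)] -> total=7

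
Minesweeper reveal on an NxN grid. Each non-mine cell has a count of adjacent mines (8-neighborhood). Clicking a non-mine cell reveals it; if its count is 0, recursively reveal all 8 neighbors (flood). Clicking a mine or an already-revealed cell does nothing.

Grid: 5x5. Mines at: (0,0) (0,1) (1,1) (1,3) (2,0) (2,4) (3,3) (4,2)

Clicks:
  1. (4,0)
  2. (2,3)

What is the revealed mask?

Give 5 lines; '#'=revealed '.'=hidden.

Answer: .....
.....
...#.
##...
##...

Derivation:
Click 1 (4,0) count=0: revealed 4 new [(3,0) (3,1) (4,0) (4,1)] -> total=4
Click 2 (2,3) count=3: revealed 1 new [(2,3)] -> total=5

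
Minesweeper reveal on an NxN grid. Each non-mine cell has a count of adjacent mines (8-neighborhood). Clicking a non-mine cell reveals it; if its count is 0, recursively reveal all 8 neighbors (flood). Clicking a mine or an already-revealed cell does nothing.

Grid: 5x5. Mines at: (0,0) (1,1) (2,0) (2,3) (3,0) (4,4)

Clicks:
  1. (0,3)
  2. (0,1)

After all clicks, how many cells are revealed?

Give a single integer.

Click 1 (0,3) count=0: revealed 6 new [(0,2) (0,3) (0,4) (1,2) (1,3) (1,4)] -> total=6
Click 2 (0,1) count=2: revealed 1 new [(0,1)] -> total=7

Answer: 7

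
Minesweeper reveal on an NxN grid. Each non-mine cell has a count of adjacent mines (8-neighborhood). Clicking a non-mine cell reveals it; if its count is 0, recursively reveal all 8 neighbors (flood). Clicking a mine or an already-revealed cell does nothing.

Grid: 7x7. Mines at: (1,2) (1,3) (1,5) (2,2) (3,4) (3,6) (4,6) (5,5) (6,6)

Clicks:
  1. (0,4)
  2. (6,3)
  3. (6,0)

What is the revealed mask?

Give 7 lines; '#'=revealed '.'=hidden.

Answer: ##..#..
##.....
##.....
####...
#####..
#####..
#####..

Derivation:
Click 1 (0,4) count=2: revealed 1 new [(0,4)] -> total=1
Click 2 (6,3) count=0: revealed 25 new [(0,0) (0,1) (1,0) (1,1) (2,0) (2,1) (3,0) (3,1) (3,2) (3,3) (4,0) (4,1) (4,2) (4,3) (4,4) (5,0) (5,1) (5,2) (5,3) (5,4) (6,0) (6,1) (6,2) (6,3) (6,4)] -> total=26
Click 3 (6,0) count=0: revealed 0 new [(none)] -> total=26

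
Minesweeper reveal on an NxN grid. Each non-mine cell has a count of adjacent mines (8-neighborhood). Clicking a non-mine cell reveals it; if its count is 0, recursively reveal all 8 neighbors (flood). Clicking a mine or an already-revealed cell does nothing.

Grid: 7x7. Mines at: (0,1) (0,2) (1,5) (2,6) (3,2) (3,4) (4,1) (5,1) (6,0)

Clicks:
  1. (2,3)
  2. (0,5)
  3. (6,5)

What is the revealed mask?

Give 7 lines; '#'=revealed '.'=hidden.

Click 1 (2,3) count=2: revealed 1 new [(2,3)] -> total=1
Click 2 (0,5) count=1: revealed 1 new [(0,5)] -> total=2
Click 3 (6,5) count=0: revealed 17 new [(3,5) (3,6) (4,2) (4,3) (4,4) (4,5) (4,6) (5,2) (5,3) (5,4) (5,5) (5,6) (6,2) (6,3) (6,4) (6,5) (6,6)] -> total=19

Answer: .....#.
.......
...#...
.....##
..#####
..#####
..#####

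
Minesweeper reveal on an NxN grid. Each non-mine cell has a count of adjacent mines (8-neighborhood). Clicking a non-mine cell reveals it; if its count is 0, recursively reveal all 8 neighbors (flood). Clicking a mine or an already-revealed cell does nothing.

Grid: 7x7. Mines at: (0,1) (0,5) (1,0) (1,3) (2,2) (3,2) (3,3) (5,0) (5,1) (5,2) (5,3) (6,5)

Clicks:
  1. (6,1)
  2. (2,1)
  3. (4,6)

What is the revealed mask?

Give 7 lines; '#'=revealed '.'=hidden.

Answer: .......
....###
.#..###
....###
....###
....###
.#.....

Derivation:
Click 1 (6,1) count=3: revealed 1 new [(6,1)] -> total=1
Click 2 (2,1) count=3: revealed 1 new [(2,1)] -> total=2
Click 3 (4,6) count=0: revealed 15 new [(1,4) (1,5) (1,6) (2,4) (2,5) (2,6) (3,4) (3,5) (3,6) (4,4) (4,5) (4,6) (5,4) (5,5) (5,6)] -> total=17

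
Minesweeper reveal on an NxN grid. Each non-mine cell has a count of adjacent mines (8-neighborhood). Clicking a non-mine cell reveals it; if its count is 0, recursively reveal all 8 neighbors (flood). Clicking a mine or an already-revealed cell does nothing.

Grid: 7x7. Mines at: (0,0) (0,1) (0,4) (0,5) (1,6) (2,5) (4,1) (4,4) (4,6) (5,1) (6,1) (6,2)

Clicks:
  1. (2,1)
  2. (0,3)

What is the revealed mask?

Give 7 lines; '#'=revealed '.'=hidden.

Click 1 (2,1) count=0: revealed 15 new [(1,0) (1,1) (1,2) (1,3) (1,4) (2,0) (2,1) (2,2) (2,3) (2,4) (3,0) (3,1) (3,2) (3,3) (3,4)] -> total=15
Click 2 (0,3) count=1: revealed 1 new [(0,3)] -> total=16

Answer: ...#...
#####..
#####..
#####..
.......
.......
.......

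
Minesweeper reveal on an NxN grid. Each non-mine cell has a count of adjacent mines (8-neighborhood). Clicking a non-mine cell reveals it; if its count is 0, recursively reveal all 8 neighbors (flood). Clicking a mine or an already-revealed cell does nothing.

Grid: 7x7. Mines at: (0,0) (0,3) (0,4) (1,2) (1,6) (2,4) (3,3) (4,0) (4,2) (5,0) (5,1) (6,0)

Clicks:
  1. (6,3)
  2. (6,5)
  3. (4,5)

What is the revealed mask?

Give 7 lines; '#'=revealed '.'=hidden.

Answer: .......
.......
.....##
....###
...####
..#####
..#####

Derivation:
Click 1 (6,3) count=0: revealed 19 new [(2,5) (2,6) (3,4) (3,5) (3,6) (4,3) (4,4) (4,5) (4,6) (5,2) (5,3) (5,4) (5,5) (5,6) (6,2) (6,3) (6,4) (6,5) (6,6)] -> total=19
Click 2 (6,5) count=0: revealed 0 new [(none)] -> total=19
Click 3 (4,5) count=0: revealed 0 new [(none)] -> total=19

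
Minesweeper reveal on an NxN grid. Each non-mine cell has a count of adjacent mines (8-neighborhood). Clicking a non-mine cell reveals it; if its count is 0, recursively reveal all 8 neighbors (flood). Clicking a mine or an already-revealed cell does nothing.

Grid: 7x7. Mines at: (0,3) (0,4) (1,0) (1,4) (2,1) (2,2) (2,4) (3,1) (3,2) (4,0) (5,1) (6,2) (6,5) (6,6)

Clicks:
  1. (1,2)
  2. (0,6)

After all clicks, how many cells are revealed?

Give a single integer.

Answer: 19

Derivation:
Click 1 (1,2) count=3: revealed 1 new [(1,2)] -> total=1
Click 2 (0,6) count=0: revealed 18 new [(0,5) (0,6) (1,5) (1,6) (2,5) (2,6) (3,3) (3,4) (3,5) (3,6) (4,3) (4,4) (4,5) (4,6) (5,3) (5,4) (5,5) (5,6)] -> total=19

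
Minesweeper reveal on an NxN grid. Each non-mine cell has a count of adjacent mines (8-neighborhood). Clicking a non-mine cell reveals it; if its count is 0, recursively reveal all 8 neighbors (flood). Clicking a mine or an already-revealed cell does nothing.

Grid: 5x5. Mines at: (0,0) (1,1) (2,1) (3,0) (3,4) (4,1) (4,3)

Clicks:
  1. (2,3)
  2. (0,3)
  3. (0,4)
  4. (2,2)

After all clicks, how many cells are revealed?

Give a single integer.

Answer: 9

Derivation:
Click 1 (2,3) count=1: revealed 1 new [(2,3)] -> total=1
Click 2 (0,3) count=0: revealed 8 new [(0,2) (0,3) (0,4) (1,2) (1,3) (1,4) (2,2) (2,4)] -> total=9
Click 3 (0,4) count=0: revealed 0 new [(none)] -> total=9
Click 4 (2,2) count=2: revealed 0 new [(none)] -> total=9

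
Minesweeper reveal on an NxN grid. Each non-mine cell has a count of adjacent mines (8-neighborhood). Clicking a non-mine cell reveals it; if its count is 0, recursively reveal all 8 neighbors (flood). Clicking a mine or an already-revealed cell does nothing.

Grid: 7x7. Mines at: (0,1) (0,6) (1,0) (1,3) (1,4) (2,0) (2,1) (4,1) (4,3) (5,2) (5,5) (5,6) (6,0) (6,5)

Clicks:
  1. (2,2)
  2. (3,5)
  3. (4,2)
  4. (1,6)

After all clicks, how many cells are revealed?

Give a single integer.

Click 1 (2,2) count=2: revealed 1 new [(2,2)] -> total=1
Click 2 (3,5) count=0: revealed 11 new [(1,5) (1,6) (2,4) (2,5) (2,6) (3,4) (3,5) (3,6) (4,4) (4,5) (4,6)] -> total=12
Click 3 (4,2) count=3: revealed 1 new [(4,2)] -> total=13
Click 4 (1,6) count=1: revealed 0 new [(none)] -> total=13

Answer: 13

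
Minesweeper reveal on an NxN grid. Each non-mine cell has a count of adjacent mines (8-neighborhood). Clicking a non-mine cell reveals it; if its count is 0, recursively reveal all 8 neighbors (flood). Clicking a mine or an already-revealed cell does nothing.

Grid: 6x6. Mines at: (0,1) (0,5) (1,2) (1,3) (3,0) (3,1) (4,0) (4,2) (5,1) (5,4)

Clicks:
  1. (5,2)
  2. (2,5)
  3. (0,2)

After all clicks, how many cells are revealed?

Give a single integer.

Answer: 13

Derivation:
Click 1 (5,2) count=2: revealed 1 new [(5,2)] -> total=1
Click 2 (2,5) count=0: revealed 11 new [(1,4) (1,5) (2,3) (2,4) (2,5) (3,3) (3,4) (3,5) (4,3) (4,4) (4,5)] -> total=12
Click 3 (0,2) count=3: revealed 1 new [(0,2)] -> total=13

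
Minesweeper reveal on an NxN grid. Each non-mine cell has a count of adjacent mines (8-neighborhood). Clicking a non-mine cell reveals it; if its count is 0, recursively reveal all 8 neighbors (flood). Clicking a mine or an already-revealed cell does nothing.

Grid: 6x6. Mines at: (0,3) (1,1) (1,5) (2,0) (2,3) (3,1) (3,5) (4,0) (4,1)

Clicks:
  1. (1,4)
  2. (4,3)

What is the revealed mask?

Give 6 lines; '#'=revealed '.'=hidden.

Click 1 (1,4) count=3: revealed 1 new [(1,4)] -> total=1
Click 2 (4,3) count=0: revealed 11 new [(3,2) (3,3) (3,4) (4,2) (4,3) (4,4) (4,5) (5,2) (5,3) (5,4) (5,5)] -> total=12

Answer: ......
....#.
......
..###.
..####
..####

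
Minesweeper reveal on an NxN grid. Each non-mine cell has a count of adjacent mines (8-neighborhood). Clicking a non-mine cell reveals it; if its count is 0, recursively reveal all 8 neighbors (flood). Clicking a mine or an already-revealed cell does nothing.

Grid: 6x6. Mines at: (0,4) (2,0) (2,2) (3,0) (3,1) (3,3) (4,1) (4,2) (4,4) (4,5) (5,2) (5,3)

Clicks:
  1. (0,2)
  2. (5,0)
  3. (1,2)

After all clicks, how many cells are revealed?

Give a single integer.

Answer: 9

Derivation:
Click 1 (0,2) count=0: revealed 8 new [(0,0) (0,1) (0,2) (0,3) (1,0) (1,1) (1,2) (1,3)] -> total=8
Click 2 (5,0) count=1: revealed 1 new [(5,0)] -> total=9
Click 3 (1,2) count=1: revealed 0 new [(none)] -> total=9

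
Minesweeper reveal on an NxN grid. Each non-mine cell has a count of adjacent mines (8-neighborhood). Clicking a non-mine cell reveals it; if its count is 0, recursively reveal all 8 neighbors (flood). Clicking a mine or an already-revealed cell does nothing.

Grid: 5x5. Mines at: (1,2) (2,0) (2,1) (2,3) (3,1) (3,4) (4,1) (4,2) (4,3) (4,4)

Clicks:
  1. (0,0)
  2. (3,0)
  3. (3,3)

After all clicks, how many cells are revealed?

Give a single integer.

Answer: 6

Derivation:
Click 1 (0,0) count=0: revealed 4 new [(0,0) (0,1) (1,0) (1,1)] -> total=4
Click 2 (3,0) count=4: revealed 1 new [(3,0)] -> total=5
Click 3 (3,3) count=5: revealed 1 new [(3,3)] -> total=6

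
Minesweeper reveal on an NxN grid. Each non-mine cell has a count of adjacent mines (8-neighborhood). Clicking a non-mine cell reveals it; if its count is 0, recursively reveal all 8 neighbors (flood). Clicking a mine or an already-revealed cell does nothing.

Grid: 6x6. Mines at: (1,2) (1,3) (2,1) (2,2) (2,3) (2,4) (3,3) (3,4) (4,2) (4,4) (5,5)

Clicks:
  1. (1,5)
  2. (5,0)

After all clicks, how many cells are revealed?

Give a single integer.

Answer: 7

Derivation:
Click 1 (1,5) count=1: revealed 1 new [(1,5)] -> total=1
Click 2 (5,0) count=0: revealed 6 new [(3,0) (3,1) (4,0) (4,1) (5,0) (5,1)] -> total=7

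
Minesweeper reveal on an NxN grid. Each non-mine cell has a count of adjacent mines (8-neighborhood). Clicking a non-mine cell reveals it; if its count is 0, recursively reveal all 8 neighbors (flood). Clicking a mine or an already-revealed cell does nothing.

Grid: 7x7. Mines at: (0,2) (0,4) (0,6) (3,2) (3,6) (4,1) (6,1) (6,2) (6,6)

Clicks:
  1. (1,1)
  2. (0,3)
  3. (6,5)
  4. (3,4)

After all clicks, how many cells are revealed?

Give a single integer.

Click 1 (1,1) count=1: revealed 1 new [(1,1)] -> total=1
Click 2 (0,3) count=2: revealed 1 new [(0,3)] -> total=2
Click 3 (6,5) count=1: revealed 1 new [(6,5)] -> total=3
Click 4 (3,4) count=0: revealed 17 new [(1,3) (1,4) (1,5) (2,3) (2,4) (2,5) (3,3) (3,4) (3,5) (4,3) (4,4) (4,5) (5,3) (5,4) (5,5) (6,3) (6,4)] -> total=20

Answer: 20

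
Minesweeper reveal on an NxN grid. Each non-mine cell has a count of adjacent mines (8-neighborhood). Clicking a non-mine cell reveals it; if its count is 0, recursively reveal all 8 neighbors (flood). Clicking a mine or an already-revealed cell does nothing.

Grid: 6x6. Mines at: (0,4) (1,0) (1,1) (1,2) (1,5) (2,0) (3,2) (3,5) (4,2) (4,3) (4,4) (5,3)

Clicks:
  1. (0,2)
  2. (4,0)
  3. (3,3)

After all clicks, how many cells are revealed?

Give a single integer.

Answer: 8

Derivation:
Click 1 (0,2) count=2: revealed 1 new [(0,2)] -> total=1
Click 2 (4,0) count=0: revealed 6 new [(3,0) (3,1) (4,0) (4,1) (5,0) (5,1)] -> total=7
Click 3 (3,3) count=4: revealed 1 new [(3,3)] -> total=8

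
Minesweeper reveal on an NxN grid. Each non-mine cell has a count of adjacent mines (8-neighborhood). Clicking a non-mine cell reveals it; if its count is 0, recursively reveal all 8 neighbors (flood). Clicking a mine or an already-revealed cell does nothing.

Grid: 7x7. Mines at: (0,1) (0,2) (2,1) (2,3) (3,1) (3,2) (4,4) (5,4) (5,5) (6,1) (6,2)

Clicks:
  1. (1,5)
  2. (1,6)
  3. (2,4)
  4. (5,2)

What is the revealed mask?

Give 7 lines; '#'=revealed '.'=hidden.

Click 1 (1,5) count=0: revealed 16 new [(0,3) (0,4) (0,5) (0,6) (1,3) (1,4) (1,5) (1,6) (2,4) (2,5) (2,6) (3,4) (3,5) (3,6) (4,5) (4,6)] -> total=16
Click 2 (1,6) count=0: revealed 0 new [(none)] -> total=16
Click 3 (2,4) count=1: revealed 0 new [(none)] -> total=16
Click 4 (5,2) count=2: revealed 1 new [(5,2)] -> total=17

Answer: ...####
...####
....###
....###
.....##
..#....
.......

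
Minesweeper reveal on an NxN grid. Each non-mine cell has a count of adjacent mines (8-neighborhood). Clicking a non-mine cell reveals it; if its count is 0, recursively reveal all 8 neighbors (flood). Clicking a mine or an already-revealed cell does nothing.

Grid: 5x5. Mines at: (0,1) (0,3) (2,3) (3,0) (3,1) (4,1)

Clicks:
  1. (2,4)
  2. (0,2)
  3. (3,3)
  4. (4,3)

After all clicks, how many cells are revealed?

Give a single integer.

Click 1 (2,4) count=1: revealed 1 new [(2,4)] -> total=1
Click 2 (0,2) count=2: revealed 1 new [(0,2)] -> total=2
Click 3 (3,3) count=1: revealed 1 new [(3,3)] -> total=3
Click 4 (4,3) count=0: revealed 5 new [(3,2) (3,4) (4,2) (4,3) (4,4)] -> total=8

Answer: 8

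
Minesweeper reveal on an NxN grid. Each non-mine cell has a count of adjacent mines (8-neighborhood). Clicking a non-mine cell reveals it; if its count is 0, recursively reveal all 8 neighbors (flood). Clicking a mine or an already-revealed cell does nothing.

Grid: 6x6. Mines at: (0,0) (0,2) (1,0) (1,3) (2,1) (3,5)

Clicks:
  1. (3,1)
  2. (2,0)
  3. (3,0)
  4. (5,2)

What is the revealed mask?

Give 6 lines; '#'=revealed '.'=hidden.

Answer: ......
......
#.###.
#####.
######
######

Derivation:
Click 1 (3,1) count=1: revealed 1 new [(3,1)] -> total=1
Click 2 (2,0) count=2: revealed 1 new [(2,0)] -> total=2
Click 3 (3,0) count=1: revealed 1 new [(3,0)] -> total=3
Click 4 (5,2) count=0: revealed 18 new [(2,2) (2,3) (2,4) (3,2) (3,3) (3,4) (4,0) (4,1) (4,2) (4,3) (4,4) (4,5) (5,0) (5,1) (5,2) (5,3) (5,4) (5,5)] -> total=21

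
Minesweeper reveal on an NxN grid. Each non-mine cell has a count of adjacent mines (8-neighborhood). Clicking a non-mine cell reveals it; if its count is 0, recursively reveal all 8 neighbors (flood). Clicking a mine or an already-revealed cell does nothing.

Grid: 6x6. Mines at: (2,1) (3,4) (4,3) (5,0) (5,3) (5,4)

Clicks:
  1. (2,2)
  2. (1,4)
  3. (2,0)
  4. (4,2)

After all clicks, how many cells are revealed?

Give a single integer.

Click 1 (2,2) count=1: revealed 1 new [(2,2)] -> total=1
Click 2 (1,4) count=0: revealed 15 new [(0,0) (0,1) (0,2) (0,3) (0,4) (0,5) (1,0) (1,1) (1,2) (1,3) (1,4) (1,5) (2,3) (2,4) (2,5)] -> total=16
Click 3 (2,0) count=1: revealed 1 new [(2,0)] -> total=17
Click 4 (4,2) count=2: revealed 1 new [(4,2)] -> total=18

Answer: 18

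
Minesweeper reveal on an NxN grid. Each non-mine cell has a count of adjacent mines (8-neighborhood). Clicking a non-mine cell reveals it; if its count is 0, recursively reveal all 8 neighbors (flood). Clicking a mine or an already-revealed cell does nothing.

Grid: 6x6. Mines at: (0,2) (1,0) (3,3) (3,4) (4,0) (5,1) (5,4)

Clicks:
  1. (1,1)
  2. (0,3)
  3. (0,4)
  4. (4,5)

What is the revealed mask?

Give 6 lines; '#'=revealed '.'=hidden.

Answer: ...###
.#.###
...###
......
.....#
......

Derivation:
Click 1 (1,1) count=2: revealed 1 new [(1,1)] -> total=1
Click 2 (0,3) count=1: revealed 1 new [(0,3)] -> total=2
Click 3 (0,4) count=0: revealed 8 new [(0,4) (0,5) (1,3) (1,4) (1,5) (2,3) (2,4) (2,5)] -> total=10
Click 4 (4,5) count=2: revealed 1 new [(4,5)] -> total=11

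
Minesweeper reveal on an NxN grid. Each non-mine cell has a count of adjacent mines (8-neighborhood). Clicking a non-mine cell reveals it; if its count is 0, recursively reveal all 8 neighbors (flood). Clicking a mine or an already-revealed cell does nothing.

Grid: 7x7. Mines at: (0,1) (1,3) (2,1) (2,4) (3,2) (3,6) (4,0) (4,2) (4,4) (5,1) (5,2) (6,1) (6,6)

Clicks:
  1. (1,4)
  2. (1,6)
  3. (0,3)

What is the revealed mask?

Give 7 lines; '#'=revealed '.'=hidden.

Click 1 (1,4) count=2: revealed 1 new [(1,4)] -> total=1
Click 2 (1,6) count=0: revealed 7 new [(0,4) (0,5) (0,6) (1,5) (1,6) (2,5) (2,6)] -> total=8
Click 3 (0,3) count=1: revealed 1 new [(0,3)] -> total=9

Answer: ...####
....###
.....##
.......
.......
.......
.......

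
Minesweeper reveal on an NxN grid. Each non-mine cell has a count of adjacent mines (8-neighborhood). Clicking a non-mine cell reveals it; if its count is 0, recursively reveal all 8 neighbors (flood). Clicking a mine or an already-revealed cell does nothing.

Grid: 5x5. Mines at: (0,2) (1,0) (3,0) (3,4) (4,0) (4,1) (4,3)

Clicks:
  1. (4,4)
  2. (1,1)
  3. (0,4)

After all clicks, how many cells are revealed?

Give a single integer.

Click 1 (4,4) count=2: revealed 1 new [(4,4)] -> total=1
Click 2 (1,1) count=2: revealed 1 new [(1,1)] -> total=2
Click 3 (0,4) count=0: revealed 6 new [(0,3) (0,4) (1,3) (1,4) (2,3) (2,4)] -> total=8

Answer: 8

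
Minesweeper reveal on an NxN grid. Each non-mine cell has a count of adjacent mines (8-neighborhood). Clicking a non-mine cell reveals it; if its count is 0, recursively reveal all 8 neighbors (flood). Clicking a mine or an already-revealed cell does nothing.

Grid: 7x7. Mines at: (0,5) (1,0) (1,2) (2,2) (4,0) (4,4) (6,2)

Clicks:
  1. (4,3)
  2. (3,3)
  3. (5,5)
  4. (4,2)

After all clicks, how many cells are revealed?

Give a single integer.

Click 1 (4,3) count=1: revealed 1 new [(4,3)] -> total=1
Click 2 (3,3) count=2: revealed 1 new [(3,3)] -> total=2
Click 3 (5,5) count=1: revealed 1 new [(5,5)] -> total=3
Click 4 (4,2) count=0: revealed 7 new [(3,1) (3,2) (4,1) (4,2) (5,1) (5,2) (5,3)] -> total=10

Answer: 10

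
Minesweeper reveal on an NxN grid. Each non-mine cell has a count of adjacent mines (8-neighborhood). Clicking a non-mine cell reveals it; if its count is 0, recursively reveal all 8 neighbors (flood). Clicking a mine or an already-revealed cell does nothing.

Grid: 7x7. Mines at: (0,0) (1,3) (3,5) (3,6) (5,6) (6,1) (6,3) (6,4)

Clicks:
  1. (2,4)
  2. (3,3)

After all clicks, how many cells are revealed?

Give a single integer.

Answer: 23

Derivation:
Click 1 (2,4) count=2: revealed 1 new [(2,4)] -> total=1
Click 2 (3,3) count=0: revealed 22 new [(1,0) (1,1) (1,2) (2,0) (2,1) (2,2) (2,3) (3,0) (3,1) (3,2) (3,3) (3,4) (4,0) (4,1) (4,2) (4,3) (4,4) (5,0) (5,1) (5,2) (5,3) (5,4)] -> total=23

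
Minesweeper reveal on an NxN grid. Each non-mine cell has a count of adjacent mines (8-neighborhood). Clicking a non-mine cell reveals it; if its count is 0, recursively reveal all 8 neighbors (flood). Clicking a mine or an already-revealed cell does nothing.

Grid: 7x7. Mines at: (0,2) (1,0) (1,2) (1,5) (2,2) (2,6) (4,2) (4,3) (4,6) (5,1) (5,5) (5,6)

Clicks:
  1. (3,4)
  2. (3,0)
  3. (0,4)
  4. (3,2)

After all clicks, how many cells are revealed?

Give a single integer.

Answer: 9

Derivation:
Click 1 (3,4) count=1: revealed 1 new [(3,4)] -> total=1
Click 2 (3,0) count=0: revealed 6 new [(2,0) (2,1) (3,0) (3,1) (4,0) (4,1)] -> total=7
Click 3 (0,4) count=1: revealed 1 new [(0,4)] -> total=8
Click 4 (3,2) count=3: revealed 1 new [(3,2)] -> total=9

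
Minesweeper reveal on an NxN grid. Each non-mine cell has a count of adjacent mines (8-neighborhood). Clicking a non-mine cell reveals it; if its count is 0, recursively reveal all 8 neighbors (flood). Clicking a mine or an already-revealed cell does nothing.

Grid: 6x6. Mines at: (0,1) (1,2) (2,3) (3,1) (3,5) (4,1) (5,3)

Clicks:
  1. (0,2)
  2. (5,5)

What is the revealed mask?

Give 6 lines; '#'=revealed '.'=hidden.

Click 1 (0,2) count=2: revealed 1 new [(0,2)] -> total=1
Click 2 (5,5) count=0: revealed 4 new [(4,4) (4,5) (5,4) (5,5)] -> total=5

Answer: ..#...
......
......
......
....##
....##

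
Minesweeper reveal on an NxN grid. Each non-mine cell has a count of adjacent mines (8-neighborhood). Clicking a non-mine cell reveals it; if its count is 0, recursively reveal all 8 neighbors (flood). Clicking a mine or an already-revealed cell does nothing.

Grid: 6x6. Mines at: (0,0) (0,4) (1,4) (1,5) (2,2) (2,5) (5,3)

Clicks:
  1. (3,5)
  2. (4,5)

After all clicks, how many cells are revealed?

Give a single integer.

Click 1 (3,5) count=1: revealed 1 new [(3,5)] -> total=1
Click 2 (4,5) count=0: revealed 5 new [(3,4) (4,4) (4,5) (5,4) (5,5)] -> total=6

Answer: 6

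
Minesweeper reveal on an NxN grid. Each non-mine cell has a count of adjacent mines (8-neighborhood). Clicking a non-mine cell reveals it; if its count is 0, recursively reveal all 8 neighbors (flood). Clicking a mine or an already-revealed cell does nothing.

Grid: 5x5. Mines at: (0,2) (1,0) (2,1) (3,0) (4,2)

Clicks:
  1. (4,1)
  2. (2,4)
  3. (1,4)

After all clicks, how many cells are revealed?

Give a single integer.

Answer: 14

Derivation:
Click 1 (4,1) count=2: revealed 1 new [(4,1)] -> total=1
Click 2 (2,4) count=0: revealed 13 new [(0,3) (0,4) (1,2) (1,3) (1,4) (2,2) (2,3) (2,4) (3,2) (3,3) (3,4) (4,3) (4,4)] -> total=14
Click 3 (1,4) count=0: revealed 0 new [(none)] -> total=14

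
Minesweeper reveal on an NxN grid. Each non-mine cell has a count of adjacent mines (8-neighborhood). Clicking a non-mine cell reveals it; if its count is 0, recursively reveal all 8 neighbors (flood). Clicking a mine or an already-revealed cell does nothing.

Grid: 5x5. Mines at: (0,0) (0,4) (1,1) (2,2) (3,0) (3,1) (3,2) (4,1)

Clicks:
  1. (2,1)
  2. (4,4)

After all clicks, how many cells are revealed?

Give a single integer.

Answer: 9

Derivation:
Click 1 (2,1) count=5: revealed 1 new [(2,1)] -> total=1
Click 2 (4,4) count=0: revealed 8 new [(1,3) (1,4) (2,3) (2,4) (3,3) (3,4) (4,3) (4,4)] -> total=9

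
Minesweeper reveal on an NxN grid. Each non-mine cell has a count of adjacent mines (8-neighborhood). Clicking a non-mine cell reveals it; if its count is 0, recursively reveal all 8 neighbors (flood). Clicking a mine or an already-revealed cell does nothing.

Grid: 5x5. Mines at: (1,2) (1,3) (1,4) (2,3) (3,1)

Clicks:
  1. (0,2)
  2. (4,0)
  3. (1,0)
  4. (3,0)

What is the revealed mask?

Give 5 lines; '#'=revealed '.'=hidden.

Click 1 (0,2) count=2: revealed 1 new [(0,2)] -> total=1
Click 2 (4,0) count=1: revealed 1 new [(4,0)] -> total=2
Click 3 (1,0) count=0: revealed 6 new [(0,0) (0,1) (1,0) (1,1) (2,0) (2,1)] -> total=8
Click 4 (3,0) count=1: revealed 1 new [(3,0)] -> total=9

Answer: ###..
##...
##...
#....
#....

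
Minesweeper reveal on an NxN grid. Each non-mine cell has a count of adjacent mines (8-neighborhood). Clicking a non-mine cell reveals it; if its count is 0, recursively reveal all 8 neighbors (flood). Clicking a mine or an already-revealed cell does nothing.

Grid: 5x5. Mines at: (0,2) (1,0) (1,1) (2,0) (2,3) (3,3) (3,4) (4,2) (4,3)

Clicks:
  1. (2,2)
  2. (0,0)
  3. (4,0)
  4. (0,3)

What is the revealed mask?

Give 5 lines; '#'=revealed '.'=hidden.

Answer: #..#.
.....
..#..
##...
##...

Derivation:
Click 1 (2,2) count=3: revealed 1 new [(2,2)] -> total=1
Click 2 (0,0) count=2: revealed 1 new [(0,0)] -> total=2
Click 3 (4,0) count=0: revealed 4 new [(3,0) (3,1) (4,0) (4,1)] -> total=6
Click 4 (0,3) count=1: revealed 1 new [(0,3)] -> total=7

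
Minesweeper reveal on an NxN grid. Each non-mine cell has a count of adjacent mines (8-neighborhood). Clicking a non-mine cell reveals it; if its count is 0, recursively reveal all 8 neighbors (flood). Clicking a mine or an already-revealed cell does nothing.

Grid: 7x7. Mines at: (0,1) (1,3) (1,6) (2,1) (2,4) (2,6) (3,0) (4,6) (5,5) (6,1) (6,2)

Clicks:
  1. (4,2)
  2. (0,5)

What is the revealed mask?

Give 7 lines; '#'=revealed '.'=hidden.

Click 1 (4,2) count=0: revealed 12 new [(3,1) (3,2) (3,3) (3,4) (4,1) (4,2) (4,3) (4,4) (5,1) (5,2) (5,3) (5,4)] -> total=12
Click 2 (0,5) count=1: revealed 1 new [(0,5)] -> total=13

Answer: .....#.
.......
.......
.####..
.####..
.####..
.......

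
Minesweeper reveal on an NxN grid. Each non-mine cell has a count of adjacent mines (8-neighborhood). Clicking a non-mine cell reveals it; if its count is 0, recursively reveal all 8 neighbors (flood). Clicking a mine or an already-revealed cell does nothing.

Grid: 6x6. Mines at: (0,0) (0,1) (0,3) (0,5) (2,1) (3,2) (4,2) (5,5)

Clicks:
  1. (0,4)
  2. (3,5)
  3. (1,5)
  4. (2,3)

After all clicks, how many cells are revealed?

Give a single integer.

Click 1 (0,4) count=2: revealed 1 new [(0,4)] -> total=1
Click 2 (3,5) count=0: revealed 12 new [(1,3) (1,4) (1,5) (2,3) (2,4) (2,5) (3,3) (3,4) (3,5) (4,3) (4,4) (4,5)] -> total=13
Click 3 (1,5) count=1: revealed 0 new [(none)] -> total=13
Click 4 (2,3) count=1: revealed 0 new [(none)] -> total=13

Answer: 13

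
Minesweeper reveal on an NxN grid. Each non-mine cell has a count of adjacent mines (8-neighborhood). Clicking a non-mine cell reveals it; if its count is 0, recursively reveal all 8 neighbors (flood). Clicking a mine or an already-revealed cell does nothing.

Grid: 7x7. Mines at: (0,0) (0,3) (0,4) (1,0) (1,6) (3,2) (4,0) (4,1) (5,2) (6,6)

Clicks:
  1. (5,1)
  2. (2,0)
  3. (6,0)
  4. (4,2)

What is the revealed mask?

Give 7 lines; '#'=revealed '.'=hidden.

Click 1 (5,1) count=3: revealed 1 new [(5,1)] -> total=1
Click 2 (2,0) count=1: revealed 1 new [(2,0)] -> total=2
Click 3 (6,0) count=0: revealed 3 new [(5,0) (6,0) (6,1)] -> total=5
Click 4 (4,2) count=3: revealed 1 new [(4,2)] -> total=6

Answer: .......
.......
#......
.......
..#....
##.....
##.....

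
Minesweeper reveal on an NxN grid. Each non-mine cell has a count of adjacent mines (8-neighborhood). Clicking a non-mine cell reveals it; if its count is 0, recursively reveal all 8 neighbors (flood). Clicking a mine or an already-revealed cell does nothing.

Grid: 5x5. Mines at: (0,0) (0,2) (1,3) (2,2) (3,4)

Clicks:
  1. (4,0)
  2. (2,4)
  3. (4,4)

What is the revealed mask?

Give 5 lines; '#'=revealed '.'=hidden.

Click 1 (4,0) count=0: revealed 12 new [(1,0) (1,1) (2,0) (2,1) (3,0) (3,1) (3,2) (3,3) (4,0) (4,1) (4,2) (4,3)] -> total=12
Click 2 (2,4) count=2: revealed 1 new [(2,4)] -> total=13
Click 3 (4,4) count=1: revealed 1 new [(4,4)] -> total=14

Answer: .....
##...
##..#
####.
#####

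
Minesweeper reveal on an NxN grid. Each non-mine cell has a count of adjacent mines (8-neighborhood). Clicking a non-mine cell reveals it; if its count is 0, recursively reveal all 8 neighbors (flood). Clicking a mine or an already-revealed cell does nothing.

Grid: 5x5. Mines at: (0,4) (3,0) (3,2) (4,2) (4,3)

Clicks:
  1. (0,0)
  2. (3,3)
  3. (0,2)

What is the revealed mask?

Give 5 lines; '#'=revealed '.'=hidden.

Answer: ####.
####.
####.
...#.
.....

Derivation:
Click 1 (0,0) count=0: revealed 12 new [(0,0) (0,1) (0,2) (0,3) (1,0) (1,1) (1,2) (1,3) (2,0) (2,1) (2,2) (2,3)] -> total=12
Click 2 (3,3) count=3: revealed 1 new [(3,3)] -> total=13
Click 3 (0,2) count=0: revealed 0 new [(none)] -> total=13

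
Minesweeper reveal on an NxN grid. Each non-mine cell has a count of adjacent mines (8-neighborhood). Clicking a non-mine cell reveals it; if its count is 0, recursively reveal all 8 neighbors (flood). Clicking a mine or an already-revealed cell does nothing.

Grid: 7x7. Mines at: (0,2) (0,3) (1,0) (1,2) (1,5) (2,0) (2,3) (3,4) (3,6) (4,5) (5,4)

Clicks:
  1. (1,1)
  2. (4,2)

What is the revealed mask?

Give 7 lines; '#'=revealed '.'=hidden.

Answer: .......
.#.....
.......
####...
####...
####...
####...

Derivation:
Click 1 (1,1) count=4: revealed 1 new [(1,1)] -> total=1
Click 2 (4,2) count=0: revealed 16 new [(3,0) (3,1) (3,2) (3,3) (4,0) (4,1) (4,2) (4,3) (5,0) (5,1) (5,2) (5,3) (6,0) (6,1) (6,2) (6,3)] -> total=17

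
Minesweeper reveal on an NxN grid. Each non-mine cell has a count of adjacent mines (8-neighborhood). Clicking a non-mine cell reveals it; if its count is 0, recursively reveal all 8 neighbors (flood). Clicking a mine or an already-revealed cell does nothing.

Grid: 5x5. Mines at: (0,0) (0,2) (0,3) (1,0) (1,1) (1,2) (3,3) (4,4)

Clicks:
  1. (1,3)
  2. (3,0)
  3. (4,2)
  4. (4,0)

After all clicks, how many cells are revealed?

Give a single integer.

Click 1 (1,3) count=3: revealed 1 new [(1,3)] -> total=1
Click 2 (3,0) count=0: revealed 9 new [(2,0) (2,1) (2,2) (3,0) (3,1) (3,2) (4,0) (4,1) (4,2)] -> total=10
Click 3 (4,2) count=1: revealed 0 new [(none)] -> total=10
Click 4 (4,0) count=0: revealed 0 new [(none)] -> total=10

Answer: 10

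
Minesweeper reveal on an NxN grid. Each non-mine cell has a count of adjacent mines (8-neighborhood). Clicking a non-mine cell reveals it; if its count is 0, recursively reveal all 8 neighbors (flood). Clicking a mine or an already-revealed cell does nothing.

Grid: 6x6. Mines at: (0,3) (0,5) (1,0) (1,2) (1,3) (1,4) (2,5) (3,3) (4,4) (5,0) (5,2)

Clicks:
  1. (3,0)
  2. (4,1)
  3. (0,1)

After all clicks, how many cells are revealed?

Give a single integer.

Click 1 (3,0) count=0: revealed 9 new [(2,0) (2,1) (2,2) (3,0) (3,1) (3,2) (4,0) (4,1) (4,2)] -> total=9
Click 2 (4,1) count=2: revealed 0 new [(none)] -> total=9
Click 3 (0,1) count=2: revealed 1 new [(0,1)] -> total=10

Answer: 10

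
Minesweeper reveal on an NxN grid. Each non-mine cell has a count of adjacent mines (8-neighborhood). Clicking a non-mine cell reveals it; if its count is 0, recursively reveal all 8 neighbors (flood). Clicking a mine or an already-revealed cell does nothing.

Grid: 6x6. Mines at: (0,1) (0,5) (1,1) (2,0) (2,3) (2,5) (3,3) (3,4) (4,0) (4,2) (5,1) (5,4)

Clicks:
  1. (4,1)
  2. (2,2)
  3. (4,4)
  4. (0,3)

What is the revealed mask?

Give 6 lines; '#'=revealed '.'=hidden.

Answer: ..###.
..###.
..#...
......
.#..#.
......

Derivation:
Click 1 (4,1) count=3: revealed 1 new [(4,1)] -> total=1
Click 2 (2,2) count=3: revealed 1 new [(2,2)] -> total=2
Click 3 (4,4) count=3: revealed 1 new [(4,4)] -> total=3
Click 4 (0,3) count=0: revealed 6 new [(0,2) (0,3) (0,4) (1,2) (1,3) (1,4)] -> total=9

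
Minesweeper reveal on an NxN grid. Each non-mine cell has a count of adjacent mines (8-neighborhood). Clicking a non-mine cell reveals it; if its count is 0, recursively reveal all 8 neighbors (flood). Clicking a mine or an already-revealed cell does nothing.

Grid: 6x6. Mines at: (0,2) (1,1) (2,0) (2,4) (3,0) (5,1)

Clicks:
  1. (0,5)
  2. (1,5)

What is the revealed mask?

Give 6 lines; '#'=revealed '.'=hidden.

Click 1 (0,5) count=0: revealed 6 new [(0,3) (0,4) (0,5) (1,3) (1,4) (1,5)] -> total=6
Click 2 (1,5) count=1: revealed 0 new [(none)] -> total=6

Answer: ...###
...###
......
......
......
......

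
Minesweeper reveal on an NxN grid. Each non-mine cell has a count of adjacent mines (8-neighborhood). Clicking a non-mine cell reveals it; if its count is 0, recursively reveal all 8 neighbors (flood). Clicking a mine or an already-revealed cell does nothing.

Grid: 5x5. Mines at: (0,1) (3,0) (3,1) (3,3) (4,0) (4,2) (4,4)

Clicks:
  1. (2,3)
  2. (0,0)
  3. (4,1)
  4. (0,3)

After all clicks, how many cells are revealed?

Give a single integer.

Answer: 11

Derivation:
Click 1 (2,3) count=1: revealed 1 new [(2,3)] -> total=1
Click 2 (0,0) count=1: revealed 1 new [(0,0)] -> total=2
Click 3 (4,1) count=4: revealed 1 new [(4,1)] -> total=3
Click 4 (0,3) count=0: revealed 8 new [(0,2) (0,3) (0,4) (1,2) (1,3) (1,4) (2,2) (2,4)] -> total=11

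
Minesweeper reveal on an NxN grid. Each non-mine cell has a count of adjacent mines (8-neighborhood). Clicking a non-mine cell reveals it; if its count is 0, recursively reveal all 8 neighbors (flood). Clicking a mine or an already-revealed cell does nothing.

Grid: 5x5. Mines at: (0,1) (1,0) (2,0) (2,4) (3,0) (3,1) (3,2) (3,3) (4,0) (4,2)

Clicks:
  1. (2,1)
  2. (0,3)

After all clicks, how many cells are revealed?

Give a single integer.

Click 1 (2,1) count=5: revealed 1 new [(2,1)] -> total=1
Click 2 (0,3) count=0: revealed 6 new [(0,2) (0,3) (0,4) (1,2) (1,3) (1,4)] -> total=7

Answer: 7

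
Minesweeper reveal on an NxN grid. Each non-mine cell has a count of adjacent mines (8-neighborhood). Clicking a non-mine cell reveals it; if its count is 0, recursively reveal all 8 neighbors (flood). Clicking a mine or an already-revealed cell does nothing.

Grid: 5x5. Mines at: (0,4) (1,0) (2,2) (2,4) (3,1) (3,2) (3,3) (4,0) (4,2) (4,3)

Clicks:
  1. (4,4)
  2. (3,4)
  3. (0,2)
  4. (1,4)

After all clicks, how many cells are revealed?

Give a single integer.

Click 1 (4,4) count=2: revealed 1 new [(4,4)] -> total=1
Click 2 (3,4) count=3: revealed 1 new [(3,4)] -> total=2
Click 3 (0,2) count=0: revealed 6 new [(0,1) (0,2) (0,3) (1,1) (1,2) (1,3)] -> total=8
Click 4 (1,4) count=2: revealed 1 new [(1,4)] -> total=9

Answer: 9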